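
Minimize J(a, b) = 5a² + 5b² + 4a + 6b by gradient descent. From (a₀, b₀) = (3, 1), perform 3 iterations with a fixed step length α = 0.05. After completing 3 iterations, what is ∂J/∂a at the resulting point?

4.25

∇J = (10a + 4, 10b + 6)
Step 1: at (3, 1), ∇J = (34, 16) → (3, 1) − 0.05·(34, 16) = (1.3, 0.2)
Step 2: at (1.3, 0.2), ∇J = (17, 8) → (1.3, 0.2) − 0.05·(17, 8) = (0.45, -0.2)
Step 3: at (0.45, -0.2), ∇J = (8.5, 4) → (0.45, -0.2) − 0.05·(8.5, 4) = (0.025, -0.4)
∂J/∂a at (0.025, -0.4) = 4.25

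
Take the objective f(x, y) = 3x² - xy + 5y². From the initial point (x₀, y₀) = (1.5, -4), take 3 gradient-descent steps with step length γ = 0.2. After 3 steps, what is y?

4.736

∇f = (6x - y, -x + 10y)
Step 1: at (1.5, -4), ∇f = (13, -41.5) → (1.5, -4) − 0.2·(13, -41.5) = (-1.1, 4.3)
Step 2: at (-1.1, 4.3), ∇f = (-10.9, 44.1) → (-1.1, 4.3) − 0.2·(-10.9, 44.1) = (1.08, -4.52)
Step 3: at (1.08, -4.52), ∇f = (11, -46.28) → (1.08, -4.52) − 0.2·(11, -46.28) = (-1.12, 4.736)
y = 4.736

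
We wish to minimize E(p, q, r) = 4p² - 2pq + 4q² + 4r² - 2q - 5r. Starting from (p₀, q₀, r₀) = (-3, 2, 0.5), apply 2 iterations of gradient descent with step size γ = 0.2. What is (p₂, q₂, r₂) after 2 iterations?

(-2.36, 2.64, 0.58)

∇E = (8p - 2q, -2p + 8q - 2, 8r - 5)
Step 1: at (-3, 2, 0.5), ∇E = (-28, 20, -1) → (-3, 2, 0.5) − 0.2·(-28, 20, -1) = (2.6, -2, 0.7)
Step 2: at (2.6, -2, 0.7), ∇E = (24.8, -23.2, 0.6) → (2.6, -2, 0.7) − 0.2·(24.8, -23.2, 0.6) = (-2.36, 2.64, 0.58)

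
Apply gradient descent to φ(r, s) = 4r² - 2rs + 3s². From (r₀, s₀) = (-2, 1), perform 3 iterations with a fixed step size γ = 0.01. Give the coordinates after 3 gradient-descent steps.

∇φ = (8r - 2s, -2r + 6s)
Step 1: at (-2, 1), ∇φ = (-18, 10) → (-2, 1) − 0.01·(-18, 10) = (-1.82, 0.9)
Step 2: at (-1.82, 0.9), ∇φ = (-16.36, 9.04) → (-1.82, 0.9) − 0.01·(-16.36, 9.04) = (-1.6564, 0.8096)
Step 3: at (-1.6564, 0.8096), ∇φ = (-14.8704, 8.1704) → (-1.6564, 0.8096) − 0.01·(-14.8704, 8.1704) = (-1.507696, 0.727896)

(-1.507696, 0.727896)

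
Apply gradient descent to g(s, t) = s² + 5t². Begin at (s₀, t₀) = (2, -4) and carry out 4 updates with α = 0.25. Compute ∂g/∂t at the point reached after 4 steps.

∇g = (2s, 10t)
(s₁, t₁) = (2, -4) − 0.25·(4, -40) = (1, 6)
(s₂, t₂) = (1, 6) − 0.25·(2, 60) = (0.5, -9)
(s₃, t₃) = (0.5, -9) − 0.25·(1, -90) = (0.25, 13.5)
(s₄, t₄) = (0.25, 13.5) − 0.25·(0.5, 135) = (0.125, -20.25)
∂g/∂t at (0.125, -20.25) = -202.5

-202.5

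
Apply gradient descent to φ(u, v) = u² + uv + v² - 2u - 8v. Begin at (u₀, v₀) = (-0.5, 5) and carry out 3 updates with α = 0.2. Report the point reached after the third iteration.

(-1.168, 4.576)

∇φ = (2u + v - 2, u + 2v - 8)
(u₁, v₁) = (-0.5, 5) − 0.2·(2, 1.5) = (-0.9, 4.7)
(u₂, v₂) = (-0.9, 4.7) − 0.2·(0.9, 0.5) = (-1.08, 4.6)
(u₃, v₃) = (-1.08, 4.6) − 0.2·(0.44, 0.12) = (-1.168, 4.576)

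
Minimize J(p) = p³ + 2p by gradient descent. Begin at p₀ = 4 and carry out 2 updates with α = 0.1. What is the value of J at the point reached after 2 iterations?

J′(p) = 3p² + 2
p₁ = 4 − 0.1·50 = -1
p₂ = -1 − 0.1·5 = -1.5
J(-1.5) = -6.375

-6.375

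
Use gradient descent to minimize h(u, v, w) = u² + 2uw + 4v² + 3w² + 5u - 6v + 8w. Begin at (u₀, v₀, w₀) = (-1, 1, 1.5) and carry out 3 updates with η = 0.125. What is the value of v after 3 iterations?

0.75

∇h = (2u + 2w + 5, 8v - 6, 2u + 6w + 8)
(u₁, v₁, w₁) = (-1, 1, 1.5) − 0.125·(6, 2, 15) = (-1.75, 0.75, -0.375)
(u₂, v₂, w₂) = (-1.75, 0.75, -0.375) − 0.125·(0.75, 0, 2.25) = (-1.84375, 0.75, -0.65625)
(u₃, v₃, w₃) = (-1.84375, 0.75, -0.65625) − 0.125·(0, 0, 0.375) = (-1.84375, 0.75, -0.703125)
v = 0.75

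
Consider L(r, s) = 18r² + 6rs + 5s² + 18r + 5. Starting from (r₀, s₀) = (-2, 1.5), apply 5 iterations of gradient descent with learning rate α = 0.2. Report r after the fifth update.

∇L = (36r + 6s + 18, 6r + 10s)
Step 1: at (-2, 1.5), ∇L = (-45, 3) → (-2, 1.5) − 0.2·(-45, 3) = (7, 0.9)
Step 2: at (7, 0.9), ∇L = (275.4, 51) → (7, 0.9) − 0.2·(275.4, 51) = (-48.08, -9.3)
Step 3: at (-48.08, -9.3), ∇L = (-1768.68, -381.48) → (-48.08, -9.3) − 0.2·(-1768.68, -381.48) = (305.656, 66.996)
Step 4: at (305.656, 66.996), ∇L = (11423.592, 2503.896) → (305.656, 66.996) − 0.2·(11423.592, 2503.896) = (-1979.0624, -433.7832)
Step 5: at (-1979.0624, -433.7832), ∇L = (-73830.9456, -16212.2064) → (-1979.0624, -433.7832) − 0.2·(-73830.9456, -16212.2064) = (12787.12672, 2808.65808)
r = 12787.12672

12787.12672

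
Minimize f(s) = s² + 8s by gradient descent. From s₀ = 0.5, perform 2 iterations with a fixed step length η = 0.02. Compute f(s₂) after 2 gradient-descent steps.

1.19926784

f′(s) = 2s + 8
Step 1: f′(0.5) = 9; s₁ = 0.5 − 0.02·9 = 0.32
Step 2: f′(0.32) = 8.64; s₂ = 0.32 − 0.02·8.64 = 0.1472
f(0.1472) = 1.19926784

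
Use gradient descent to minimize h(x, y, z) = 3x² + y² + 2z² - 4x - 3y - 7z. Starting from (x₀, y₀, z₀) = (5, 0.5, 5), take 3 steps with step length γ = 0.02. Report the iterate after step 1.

(4.48, 0.54, 4.74)

∇h = (6x - 4, 2y - 3, 4z - 7)
(x₁, y₁, z₁) = (5, 0.5, 5) − 0.02·(26, -2, 13) = (4.48, 0.54, 4.74)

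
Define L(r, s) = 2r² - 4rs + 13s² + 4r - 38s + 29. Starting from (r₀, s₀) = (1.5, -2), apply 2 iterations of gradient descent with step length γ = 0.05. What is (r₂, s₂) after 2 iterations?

∇L = (4r - 4s + 4, -4r + 26s - 38)
Step 1: at (1.5, -2), ∇L = (18, -96) → (1.5, -2) − 0.05·(18, -96) = (0.6, 2.8)
Step 2: at (0.6, 2.8), ∇L = (-4.8, 32.4) → (0.6, 2.8) − 0.05·(-4.8, 32.4) = (0.84, 1.18)

(0.84, 1.18)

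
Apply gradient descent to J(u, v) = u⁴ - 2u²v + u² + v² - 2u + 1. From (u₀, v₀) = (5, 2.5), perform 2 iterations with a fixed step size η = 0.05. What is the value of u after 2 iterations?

1114.0528

∇J = (4u³ - 4uv + 2u - 2, -2u² + 2v)
(u₁, v₁) = (5, 2.5) − 0.05·(458, -45) = (-17.9, 4.75)
(u₂, v₂) = (-17.9, 4.75) − 0.05·(-22639.056, -631.32) = (1114.0528, 36.316)
u = 1114.0528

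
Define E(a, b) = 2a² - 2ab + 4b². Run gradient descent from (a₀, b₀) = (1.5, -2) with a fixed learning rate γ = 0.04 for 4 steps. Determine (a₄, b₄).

(0.49542528, -0.25374208)

∇E = (4a - 2b, -2a + 8b)
Step 1: at (1.5, -2), ∇E = (10, -19) → (1.5, -2) − 0.04·(10, -19) = (1.1, -1.24)
Step 2: at (1.1, -1.24), ∇E = (6.88, -12.12) → (1.1, -1.24) − 0.04·(6.88, -12.12) = (0.8248, -0.7552)
Step 3: at (0.8248, -0.7552), ∇E = (4.8096, -7.6912) → (0.8248, -0.7552) − 0.04·(4.8096, -7.6912) = (0.632416, -0.447552)
Step 4: at (0.632416, -0.447552), ∇E = (3.424768, -4.845248) → (0.632416, -0.447552) − 0.04·(3.424768, -4.845248) = (0.49542528, -0.25374208)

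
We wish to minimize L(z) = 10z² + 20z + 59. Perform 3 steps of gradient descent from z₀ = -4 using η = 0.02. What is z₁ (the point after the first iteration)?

-2.8

L′(z) = 20z + 20
Step 1: L′(-4) = -60; z₁ = -4 − 0.02·(-60) = -2.8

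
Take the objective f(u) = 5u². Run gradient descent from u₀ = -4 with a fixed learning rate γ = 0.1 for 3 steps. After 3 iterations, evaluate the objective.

f′(u) = 10u
Step 1: f′(-4) = -40; u₁ = -4 − 0.1·(-40) = 0
Step 2: f′(0) = 0; u₂ = 0 − 0.1·0 = 0
Step 3: f′(0) = 0; u₃ = 0 − 0.1·0 = 0
f(0) = 0

0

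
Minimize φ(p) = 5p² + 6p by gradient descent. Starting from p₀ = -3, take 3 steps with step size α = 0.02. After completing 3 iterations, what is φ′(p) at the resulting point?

-12.288

φ′(p) = 10p + 6
Step 1: φ′(-3) = -24; p₁ = -3 − 0.02·(-24) = -2.52
Step 2: φ′(-2.52) = -19.2; p₂ = -2.52 − 0.02·(-19.2) = -2.136
Step 3: φ′(-2.136) = -15.36; p₃ = -2.136 − 0.02·(-15.36) = -1.8288
φ′(p) at (-1.8288) = -12.288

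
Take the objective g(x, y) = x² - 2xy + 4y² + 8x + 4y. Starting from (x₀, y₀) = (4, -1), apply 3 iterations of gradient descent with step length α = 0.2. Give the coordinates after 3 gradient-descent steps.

∇g = (2x - 2y + 8, -2x + 8y + 4)
Step 1: at (4, -1), ∇g = (18, -12) → (4, -1) − 0.2·(18, -12) = (0.4, 1.4)
Step 2: at (0.4, 1.4), ∇g = (6, 14.4) → (0.4, 1.4) − 0.2·(6, 14.4) = (-0.8, -1.48)
Step 3: at (-0.8, -1.48), ∇g = (9.36, -6.24) → (-0.8, -1.48) − 0.2·(9.36, -6.24) = (-2.672, -0.232)

(-2.672, -0.232)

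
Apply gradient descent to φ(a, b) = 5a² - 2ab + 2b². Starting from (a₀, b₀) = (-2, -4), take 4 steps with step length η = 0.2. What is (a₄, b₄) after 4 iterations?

(-1.1552, 0.3008)

∇φ = (10a - 2b, -2a + 4b)
Step 1: at (-2, -4), ∇φ = (-12, -12) → (-2, -4) − 0.2·(-12, -12) = (0.4, -1.6)
Step 2: at (0.4, -1.6), ∇φ = (7.2, -7.2) → (0.4, -1.6) − 0.2·(7.2, -7.2) = (-1.04, -0.16)
Step 3: at (-1.04, -0.16), ∇φ = (-10.08, 1.44) → (-1.04, -0.16) − 0.2·(-10.08, 1.44) = (0.976, -0.448)
Step 4: at (0.976, -0.448), ∇φ = (10.656, -3.744) → (0.976, -0.448) − 0.2·(10.656, -3.744) = (-1.1552, 0.3008)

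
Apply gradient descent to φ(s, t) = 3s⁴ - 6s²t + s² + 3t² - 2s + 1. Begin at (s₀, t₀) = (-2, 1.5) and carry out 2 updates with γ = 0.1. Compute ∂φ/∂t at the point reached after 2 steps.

-55631.82188544

∇φ = (12s³ - 12st + 2s - 2, -6s² + 6t)
(s₁, t₁) = (-2, 1.5) − 0.1·(-66, -15) = (4.6, 3)
(s₂, t₂) = (4.6, 3) − 0.1·(1009.632, -108.96) = (-96.3632, 13.896)
∂φ/∂t at (-96.3632, 13.896) = -55631.82188544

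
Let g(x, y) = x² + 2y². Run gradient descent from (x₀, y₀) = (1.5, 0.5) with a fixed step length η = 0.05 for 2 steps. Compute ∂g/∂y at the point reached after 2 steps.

1.28

∇g = (2x, 4y)
Step 1: at (1.5, 0.5), ∇g = (3, 2) → (1.5, 0.5) − 0.05·(3, 2) = (1.35, 0.4)
Step 2: at (1.35, 0.4), ∇g = (2.7, 1.6) → (1.35, 0.4) − 0.05·(2.7, 1.6) = (1.215, 0.32)
∂g/∂y at (1.215, 0.32) = 1.28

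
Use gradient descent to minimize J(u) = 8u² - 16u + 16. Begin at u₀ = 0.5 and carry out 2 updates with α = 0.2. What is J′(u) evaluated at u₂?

J′(u) = 16u - 16
u₁ = 0.5 − 0.2·(-8) = 2.1
u₂ = 2.1 − 0.2·17.6 = -1.42
J′(u) at (-1.42) = -38.72

-38.72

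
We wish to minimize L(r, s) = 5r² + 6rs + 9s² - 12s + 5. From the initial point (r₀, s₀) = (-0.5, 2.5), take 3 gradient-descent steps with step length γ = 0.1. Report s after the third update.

∇L = (10r + 6s, 6r + 18s - 12)
(r₁, s₁) = (-0.5, 2.5) − 0.1·(10, 30) = (-1.5, -0.5)
(r₂, s₂) = (-1.5, -0.5) − 0.1·(-18, -30) = (0.3, 2.5)
(r₃, s₃) = (0.3, 2.5) − 0.1·(18, 34.8) = (-1.5, -0.98)
s = -0.98

-0.98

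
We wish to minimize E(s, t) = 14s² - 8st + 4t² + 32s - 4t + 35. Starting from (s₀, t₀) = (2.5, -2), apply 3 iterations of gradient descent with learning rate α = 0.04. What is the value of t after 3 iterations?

-0.764544

∇E = (28s - 8t + 32, -8s + 8t - 4)
Step 1: at (2.5, -2), ∇E = (118, -40) → (2.5, -2) − 0.04·(118, -40) = (-2.22, -0.4)
Step 2: at (-2.22, -0.4), ∇E = (-26.96, 10.56) → (-2.22, -0.4) − 0.04·(-26.96, 10.56) = (-1.1416, -0.8224)
Step 3: at (-1.1416, -0.8224), ∇E = (6.6144, -1.4464) → (-1.1416, -0.8224) − 0.04·(6.6144, -1.4464) = (-1.406176, -0.764544)
t = -0.764544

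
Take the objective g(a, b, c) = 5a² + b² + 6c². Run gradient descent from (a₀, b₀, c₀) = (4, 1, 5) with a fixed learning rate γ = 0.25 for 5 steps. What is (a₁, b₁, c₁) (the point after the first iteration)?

∇g = (10a, 2b, 12c)
(a₁, b₁, c₁) = (4, 1, 5) − 0.25·(40, 2, 60) = (-6, 0.5, -10)

(-6, 0.5, -10)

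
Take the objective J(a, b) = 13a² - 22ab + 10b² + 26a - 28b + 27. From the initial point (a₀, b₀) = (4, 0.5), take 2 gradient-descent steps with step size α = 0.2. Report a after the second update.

∇J = (26a - 22b + 26, -22a + 20b - 28)
Step 1: at (4, 0.5), ∇J = (119, -106) → (4, 0.5) − 0.2·(119, -106) = (-19.8, 21.7)
Step 2: at (-19.8, 21.7), ∇J = (-966.2, 841.6) → (-19.8, 21.7) − 0.2·(-966.2, 841.6) = (173.44, -146.62)
a = 173.44

173.44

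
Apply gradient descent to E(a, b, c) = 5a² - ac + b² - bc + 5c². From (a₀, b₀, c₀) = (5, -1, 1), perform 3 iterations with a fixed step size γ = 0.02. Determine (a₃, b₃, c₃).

∇E = (10a - c, 2b - c, -a - b + 10c)
Step 1: at (5, -1, 1), ∇E = (49, -3, 6) → (5, -1, 1) − 0.02·(49, -3, 6) = (4.02, -0.94, 0.88)
Step 2: at (4.02, -0.94, 0.88), ∇E = (39.32, -2.76, 5.72) → (4.02, -0.94, 0.88) − 0.02·(39.32, -2.76, 5.72) = (3.2336, -0.8848, 0.7656)
Step 3: at (3.2336, -0.8848, 0.7656), ∇E = (31.5704, -2.5352, 5.3072) → (3.2336, -0.8848, 0.7656) − 0.02·(31.5704, -2.5352, 5.3072) = (2.602192, -0.834096, 0.659456)

(2.602192, -0.834096, 0.659456)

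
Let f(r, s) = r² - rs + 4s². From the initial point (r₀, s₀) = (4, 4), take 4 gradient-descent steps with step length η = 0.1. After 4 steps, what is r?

2.01

∇f = (2r - s, -r + 8s)
(r₁, s₁) = (4, 4) − 0.1·(4, 28) = (3.6, 1.2)
(r₂, s₂) = (3.6, 1.2) − 0.1·(6, 6) = (3, 0.6)
(r₃, s₃) = (3, 0.6) − 0.1·(5.4, 1.8) = (2.46, 0.42)
(r₄, s₄) = (2.46, 0.42) − 0.1·(4.5, 0.9) = (2.01, 0.33)
r = 2.01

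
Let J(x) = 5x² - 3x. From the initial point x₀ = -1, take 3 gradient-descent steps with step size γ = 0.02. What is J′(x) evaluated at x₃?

J′(x) = 10x - 3
x₁ = -1 − 0.02·(-13) = -0.74
x₂ = -0.74 − 0.02·(-10.4) = -0.532
x₃ = -0.532 − 0.02·(-8.32) = -0.3656
J′(x) at (-0.3656) = -6.656

-6.656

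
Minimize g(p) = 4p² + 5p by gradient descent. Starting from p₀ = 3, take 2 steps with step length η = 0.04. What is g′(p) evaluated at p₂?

g′(p) = 8p + 5
p₁ = 3 − 0.04·29 = 1.84
p₂ = 1.84 − 0.04·19.72 = 1.0512
g′(p) at (1.0512) = 13.4096

13.4096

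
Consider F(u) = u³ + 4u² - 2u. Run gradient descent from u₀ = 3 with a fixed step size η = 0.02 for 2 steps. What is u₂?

F′(u) = 3u² + 8u - 2
u₁ = 3 − 0.02·49 = 2.02
u₂ = 2.02 − 0.02·26.4012 = 1.491976

1.491976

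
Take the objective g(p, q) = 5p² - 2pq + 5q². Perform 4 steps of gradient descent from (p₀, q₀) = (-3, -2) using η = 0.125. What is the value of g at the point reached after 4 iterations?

∇g = (10p - 2q, -2p + 10q)
(p₁, q₁) = (-3, -2) − 0.125·(-26, -14) = (0.25, -0.25)
(p₂, q₂) = (0.25, -0.25) − 0.125·(3, -3) = (-0.125, 0.125)
(p₃, q₃) = (-0.125, 0.125) − 0.125·(-1.5, 1.5) = (0.0625, -0.0625)
(p₄, q₄) = (0.0625, -0.0625) − 0.125·(0.75, -0.75) = (-0.03125, 0.03125)
g(-0.03125, 0.03125) = 0.01171875

0.01171875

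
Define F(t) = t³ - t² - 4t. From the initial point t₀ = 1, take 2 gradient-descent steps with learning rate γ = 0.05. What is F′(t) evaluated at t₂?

F′(t) = 3t² - 2t - 4
Step 1: F′(1) = -3; t₁ = 1 − 0.05·(-3) = 1.15
Step 2: F′(1.15) = -2.3325; t₂ = 1.15 − 0.05·(-2.3325) = 1.266625
F′(t) at (1.266625) = -1.720233328125

-1.720233328125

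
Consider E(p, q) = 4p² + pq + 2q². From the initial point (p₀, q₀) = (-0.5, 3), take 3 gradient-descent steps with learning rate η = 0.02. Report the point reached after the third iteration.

∇E = (8p + q, p + 4q)
Step 1: at (-0.5, 3), ∇E = (-1, 11.5) → (-0.5, 3) − 0.02·(-1, 11.5) = (-0.48, 2.77)
Step 2: at (-0.48, 2.77), ∇E = (-1.07, 10.6) → (-0.48, 2.77) − 0.02·(-1.07, 10.6) = (-0.4586, 2.558)
Step 3: at (-0.4586, 2.558), ∇E = (-1.1108, 9.7734) → (-0.4586, 2.558) − 0.02·(-1.1108, 9.7734) = (-0.436384, 2.362532)

(-0.436384, 2.362532)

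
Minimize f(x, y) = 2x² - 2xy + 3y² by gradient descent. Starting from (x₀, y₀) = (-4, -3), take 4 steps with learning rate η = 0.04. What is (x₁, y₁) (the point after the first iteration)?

(-3.6, -2.6)

∇f = (4x - 2y, -2x + 6y)
(x₁, y₁) = (-4, -3) − 0.04·(-10, -10) = (-3.6, -2.6)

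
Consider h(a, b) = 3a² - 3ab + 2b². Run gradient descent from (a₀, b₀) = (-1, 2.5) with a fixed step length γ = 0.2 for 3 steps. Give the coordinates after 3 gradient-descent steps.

(0.68, -0.04)

∇h = (6a - 3b, -3a + 4b)
Step 1: at (-1, 2.5), ∇h = (-13.5, 13) → (-1, 2.5) − 0.2·(-13.5, 13) = (1.7, -0.1)
Step 2: at (1.7, -0.1), ∇h = (10.5, -5.5) → (1.7, -0.1) − 0.2·(10.5, -5.5) = (-0.4, 1)
Step 3: at (-0.4, 1), ∇h = (-5.4, 5.2) → (-0.4, 1) − 0.2·(-5.4, 5.2) = (0.68, -0.04)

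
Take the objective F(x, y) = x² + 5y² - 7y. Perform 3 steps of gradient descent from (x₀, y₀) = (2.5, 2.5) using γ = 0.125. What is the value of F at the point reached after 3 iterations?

∇F = (2x, 10y - 7)
Step 1: at (2.5, 2.5), ∇F = (5, 18) → (2.5, 2.5) − 0.125·(5, 18) = (1.875, 0.25)
Step 2: at (1.875, 0.25), ∇F = (3.75, -4.5) → (1.875, 0.25) − 0.125·(3.75, -4.5) = (1.40625, 0.8125)
Step 3: at (1.40625, 0.8125), ∇F = (2.8125, 1.125) → (1.40625, 0.8125) − 0.125·(2.8125, 1.125) = (1.0546875, 0.671875)
F(1.0546875, 0.671875) = -1.33367919921875

-1.33367919921875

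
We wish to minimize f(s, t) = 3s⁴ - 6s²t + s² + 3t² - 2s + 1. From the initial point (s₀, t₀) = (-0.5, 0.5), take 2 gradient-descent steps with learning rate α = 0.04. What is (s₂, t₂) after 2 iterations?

∇f = (12s³ - 12st + 2s - 2, -6s² + 6t)
(s₁, t₁) = (-0.5, 0.5) − 0.04·(-1.5, 1.5) = (-0.44, 0.44)
(s₂, t₂) = (-0.44, 0.44) − 0.04·(-1.579008, 1.4784) = (-0.37683968, 0.380864)

(-0.37683968, 0.380864)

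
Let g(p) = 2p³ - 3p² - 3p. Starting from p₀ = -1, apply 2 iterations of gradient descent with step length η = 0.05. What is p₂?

-2.36575

g′(p) = 6p² - 6p - 3
p₁ = -1 − 0.05·9 = -1.45
p₂ = -1.45 − 0.05·18.315 = -2.36575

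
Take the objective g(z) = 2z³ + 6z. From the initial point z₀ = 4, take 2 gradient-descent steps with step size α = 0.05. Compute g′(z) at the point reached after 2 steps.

24.649014

g′(z) = 6z² + 6
Step 1: g′(4) = 102; z₁ = 4 − 0.05·102 = -1.1
Step 2: g′(-1.1) = 13.26; z₂ = -1.1 − 0.05·13.26 = -1.763
g′(z) at (-1.763) = 24.649014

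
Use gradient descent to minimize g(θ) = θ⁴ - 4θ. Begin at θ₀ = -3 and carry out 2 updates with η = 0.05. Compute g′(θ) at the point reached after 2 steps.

g′(θ) = 4θ³ - 4
θ₁ = -3 − 0.05·(-112) = 2.6
θ₂ = 2.6 − 0.05·66.304 = -0.7152
g′(θ) at (-0.7152) = -5.463330783232

-5.463330783232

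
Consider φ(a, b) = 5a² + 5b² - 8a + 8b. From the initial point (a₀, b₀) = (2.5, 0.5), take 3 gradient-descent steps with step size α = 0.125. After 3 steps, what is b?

-0.8203125

∇φ = (10a - 8, 10b + 8)
Step 1: at (2.5, 0.5), ∇φ = (17, 13) → (2.5, 0.5) − 0.125·(17, 13) = (0.375, -1.125)
Step 2: at (0.375, -1.125), ∇φ = (-4.25, -3.25) → (0.375, -1.125) − 0.125·(-4.25, -3.25) = (0.90625, -0.71875)
Step 3: at (0.90625, -0.71875), ∇φ = (1.0625, 0.8125) → (0.90625, -0.71875) − 0.125·(1.0625, 0.8125) = (0.7734375, -0.8203125)
b = -0.8203125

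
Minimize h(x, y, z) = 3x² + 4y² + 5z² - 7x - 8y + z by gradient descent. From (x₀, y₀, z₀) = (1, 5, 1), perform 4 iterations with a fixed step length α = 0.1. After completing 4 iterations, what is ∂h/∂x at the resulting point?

-0.0256

∇h = (6x - 7, 8y - 8, 10z + 1)
(x₁, y₁, z₁) = (1, 5, 1) − 0.1·(-1, 32, 11) = (1.1, 1.8, -0.1)
(x₂, y₂, z₂) = (1.1, 1.8, -0.1) − 0.1·(-0.4, 6.4, 0) = (1.14, 1.16, -0.1)
(x₃, y₃, z₃) = (1.14, 1.16, -0.1) − 0.1·(-0.16, 1.28, 0) = (1.156, 1.032, -0.1)
(x₄, y₄, z₄) = (1.156, 1.032, -0.1) − 0.1·(-0.064, 0.256, 0) = (1.1624, 1.0064, -0.1)
∂h/∂x at (1.1624, 1.0064, -0.1) = -0.0256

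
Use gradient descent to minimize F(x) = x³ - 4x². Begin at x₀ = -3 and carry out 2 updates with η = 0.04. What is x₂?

F′(x) = 3x² - 8x
x₁ = -3 − 0.04·51 = -5.04
x₂ = -5.04 − 0.04·116.5248 = -9.700992

-9.700992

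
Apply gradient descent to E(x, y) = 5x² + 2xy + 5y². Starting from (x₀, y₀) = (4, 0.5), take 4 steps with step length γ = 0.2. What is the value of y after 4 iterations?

8.4168

∇E = (10x + 2y, 2x + 10y)
Step 1: at (4, 0.5), ∇E = (41, 13) → (4, 0.5) − 0.2·(41, 13) = (-4.2, -2.1)
Step 2: at (-4.2, -2.1), ∇E = (-46.2, -29.4) → (-4.2, -2.1) − 0.2·(-46.2, -29.4) = (5.04, 3.78)
Step 3: at (5.04, 3.78), ∇E = (57.96, 47.88) → (5.04, 3.78) − 0.2·(57.96, 47.88) = (-6.552, -5.796)
Step 4: at (-6.552, -5.796), ∇E = (-77.112, -71.064) → (-6.552, -5.796) − 0.2·(-77.112, -71.064) = (8.8704, 8.4168)
y = 8.4168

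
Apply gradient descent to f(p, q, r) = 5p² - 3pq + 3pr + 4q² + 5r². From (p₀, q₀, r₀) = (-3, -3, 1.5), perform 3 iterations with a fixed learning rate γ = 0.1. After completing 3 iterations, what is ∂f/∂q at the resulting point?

-1.857

∇f = (10p - 3q + 3r, -3p + 8q, 3p + 10r)
(p₁, q₁, r₁) = (-3, -3, 1.5) − 0.1·(-16.5, -15, 6) = (-1.35, -1.5, 0.9)
(p₂, q₂, r₂) = (-1.35, -1.5, 0.9) − 0.1·(-6.3, -7.95, 4.95) = (-0.72, -0.705, 0.405)
(p₃, q₃, r₃) = (-0.72, -0.705, 0.405) − 0.1·(-3.87, -3.48, 1.89) = (-0.333, -0.357, 0.216)
∂f/∂q at (-0.333, -0.357, 0.216) = -1.857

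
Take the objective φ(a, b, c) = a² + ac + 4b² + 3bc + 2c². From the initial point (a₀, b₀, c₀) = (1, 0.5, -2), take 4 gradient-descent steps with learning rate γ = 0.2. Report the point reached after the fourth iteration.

(0.4592, -0.1272, -0.5296)

∇φ = (2a + c, 8b + 3c, a + 3b + 4c)
Step 1: at (1, 0.5, -2), ∇φ = (0, -2, -5.5) → (1, 0.5, -2) − 0.2·(0, -2, -5.5) = (1, 0.9, -0.9)
Step 2: at (1, 0.9, -0.9), ∇φ = (1.1, 4.5, 0.1) → (1, 0.9, -0.9) − 0.2·(1.1, 4.5, 0.1) = (0.78, 0, -0.92)
Step 3: at (0.78, 0, -0.92), ∇φ = (0.64, -2.76, -2.9) → (0.78, 0, -0.92) − 0.2·(0.64, -2.76, -2.9) = (0.652, 0.552, -0.34)
Step 4: at (0.652, 0.552, -0.34), ∇φ = (0.964, 3.396, 0.948) → (0.652, 0.552, -0.34) − 0.2·(0.964, 3.396, 0.948) = (0.4592, -0.1272, -0.5296)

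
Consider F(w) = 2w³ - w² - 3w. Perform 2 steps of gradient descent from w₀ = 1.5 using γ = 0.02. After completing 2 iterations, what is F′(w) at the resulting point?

F′(w) = 6w² - 2w - 3
w₁ = 1.5 − 0.02·7.5 = 1.35
w₂ = 1.35 − 0.02·5.235 = 1.2453
F′(w) at (1.2453) = 3.81403254

3.81403254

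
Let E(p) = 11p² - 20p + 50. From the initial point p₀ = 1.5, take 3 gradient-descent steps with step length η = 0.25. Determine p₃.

E′(p) = 22p - 20
p₁ = 1.5 − 0.25·13 = -1.75
p₂ = -1.75 − 0.25·(-58.5) = 12.875
p₃ = 12.875 − 0.25·263.25 = -52.9375

-52.9375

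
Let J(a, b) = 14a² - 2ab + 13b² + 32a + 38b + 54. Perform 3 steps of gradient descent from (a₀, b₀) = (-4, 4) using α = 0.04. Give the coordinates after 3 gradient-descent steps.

(-1.232384, -1.571456)

∇J = (28a - 2b + 32, -2a + 26b + 38)
(a₁, b₁) = (-4, 4) − 0.04·(-88, 150) = (-0.48, -2)
(a₂, b₂) = (-0.48, -2) − 0.04·(22.56, -13.04) = (-1.3824, -1.4784)
(a₃, b₃) = (-1.3824, -1.4784) − 0.04·(-3.7504, 2.3264) = (-1.232384, -1.571456)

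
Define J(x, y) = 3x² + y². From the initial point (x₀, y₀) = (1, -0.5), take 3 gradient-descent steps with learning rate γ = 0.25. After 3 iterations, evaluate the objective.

0.05078125

∇J = (6x, 2y)
Step 1: at (1, -0.5), ∇J = (6, -1) → (1, -0.5) − 0.25·(6, -1) = (-0.5, -0.25)
Step 2: at (-0.5, -0.25), ∇J = (-3, -0.5) → (-0.5, -0.25) − 0.25·(-3, -0.5) = (0.25, -0.125)
Step 3: at (0.25, -0.125), ∇J = (1.5, -0.25) → (0.25, -0.125) − 0.25·(1.5, -0.25) = (-0.125, -0.0625)
J(-0.125, -0.0625) = 0.05078125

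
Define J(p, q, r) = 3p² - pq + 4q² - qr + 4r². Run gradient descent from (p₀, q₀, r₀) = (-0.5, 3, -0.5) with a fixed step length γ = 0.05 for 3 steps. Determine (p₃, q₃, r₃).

∇J = (6p - q, -p + 8q - r, -q + 8r)
(p₁, q₁, r₁) = (-0.5, 3, -0.5) − 0.05·(-6, 25, -7) = (-0.2, 1.75, -0.15)
(p₂, q₂, r₂) = (-0.2, 1.75, -0.15) − 0.05·(-2.95, 14.35, -2.95) = (-0.0525, 1.0325, -0.0025)
(p₃, q₃, r₃) = (-0.0525, 1.0325, -0.0025) − 0.05·(-1.3475, 8.315, -1.0525) = (0.014875, 0.61675, 0.050125)

(0.014875, 0.61675, 0.050125)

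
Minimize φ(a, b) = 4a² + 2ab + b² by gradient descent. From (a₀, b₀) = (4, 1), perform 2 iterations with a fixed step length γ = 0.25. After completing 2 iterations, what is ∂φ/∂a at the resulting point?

∇φ = (8a + 2b, 2a + 2b)
(a₁, b₁) = (4, 1) − 0.25·(34, 10) = (-4.5, -1.5)
(a₂, b₂) = (-4.5, -1.5) − 0.25·(-39, -12) = (5.25, 1.5)
∂φ/∂a at (5.25, 1.5) = 45

45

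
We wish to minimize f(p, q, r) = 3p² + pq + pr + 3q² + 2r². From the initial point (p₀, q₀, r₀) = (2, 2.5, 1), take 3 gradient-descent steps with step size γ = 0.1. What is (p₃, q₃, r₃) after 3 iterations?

(-0.023, 0.104, 0.111)

∇f = (6p + q + r, p + 6q, p + 4r)
(p₁, q₁, r₁) = (2, 2.5, 1) − 0.1·(15.5, 17, 6) = (0.45, 0.8, 0.4)
(p₂, q₂, r₂) = (0.45, 0.8, 0.4) − 0.1·(3.9, 5.25, 2.05) = (0.06, 0.275, 0.195)
(p₃, q₃, r₃) = (0.06, 0.275, 0.195) − 0.1·(0.83, 1.71, 0.84) = (-0.023, 0.104, 0.111)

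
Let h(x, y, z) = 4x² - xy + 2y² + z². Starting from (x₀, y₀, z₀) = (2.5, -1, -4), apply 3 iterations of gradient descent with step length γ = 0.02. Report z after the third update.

-3.538944

∇h = (8x - y, -x + 4y, 2z)
(x₁, y₁, z₁) = (2.5, -1, -4) − 0.02·(21, -6.5, -8) = (2.08, -0.87, -3.84)
(x₂, y₂, z₂) = (2.08, -0.87, -3.84) − 0.02·(17.51, -5.56, -7.68) = (1.7298, -0.7588, -3.6864)
(x₃, y₃, z₃) = (1.7298, -0.7588, -3.6864) − 0.02·(14.5972, -4.765, -7.3728) = (1.437856, -0.6635, -3.538944)
z = -3.538944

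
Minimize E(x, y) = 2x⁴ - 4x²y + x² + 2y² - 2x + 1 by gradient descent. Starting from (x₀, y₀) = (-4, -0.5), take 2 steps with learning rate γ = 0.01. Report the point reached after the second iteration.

∇E = (8x³ - 8xy + 2x - 2, -4x² + 4y)
Step 1: at (-4, -0.5), ∇E = (-538, -66) → (-4, -0.5) − 0.01·(-538, -66) = (1.38, 0.16)
Step 2: at (1.38, 0.16), ∇E = (20.018176, -6.9776) → (1.38, 0.16) − 0.01·(20.018176, -6.9776) = (1.17981824, 0.229776)

(1.17981824, 0.229776)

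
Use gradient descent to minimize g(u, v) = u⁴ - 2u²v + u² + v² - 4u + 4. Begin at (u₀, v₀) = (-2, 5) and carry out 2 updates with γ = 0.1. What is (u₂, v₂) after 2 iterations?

(-1.84, 4.64)

∇g = (4u³ - 4uv + 2u - 4, -2u² + 2v)
Step 1: at (-2, 5), ∇g = (0, 2) → (-2, 5) − 0.1·(0, 2) = (-2, 4.8)
Step 2: at (-2, 4.8), ∇g = (-1.6, 1.6) → (-2, 4.8) − 0.1·(-1.6, 1.6) = (-1.84, 4.64)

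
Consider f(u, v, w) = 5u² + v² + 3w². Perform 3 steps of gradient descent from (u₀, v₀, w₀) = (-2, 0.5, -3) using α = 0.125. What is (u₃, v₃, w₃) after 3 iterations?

∇f = (10u, 2v, 6w)
Step 1: at (-2, 0.5, -3), ∇f = (-20, 1, -18) → (-2, 0.5, -3) − 0.125·(-20, 1, -18) = (0.5, 0.375, -0.75)
Step 2: at (0.5, 0.375, -0.75), ∇f = (5, 0.75, -4.5) → (0.5, 0.375, -0.75) − 0.125·(5, 0.75, -4.5) = (-0.125, 0.28125, -0.1875)
Step 3: at (-0.125, 0.28125, -0.1875), ∇f = (-1.25, 0.5625, -1.125) → (-0.125, 0.28125, -0.1875) − 0.125·(-1.25, 0.5625, -1.125) = (0.03125, 0.2109375, -0.046875)

(0.03125, 0.2109375, -0.046875)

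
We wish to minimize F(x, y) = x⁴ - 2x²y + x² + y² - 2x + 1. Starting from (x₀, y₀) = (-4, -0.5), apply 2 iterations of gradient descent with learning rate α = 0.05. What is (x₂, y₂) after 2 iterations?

(-171.4736, 10.444)

∇F = (4x³ - 4xy + 2x - 2, -2x² + 2y)
(x₁, y₁) = (-4, -0.5) − 0.05·(-274, -33) = (9.7, 1.15)
(x₂, y₂) = (9.7, 1.15) − 0.05·(3623.472, -185.88) = (-171.4736, 10.444)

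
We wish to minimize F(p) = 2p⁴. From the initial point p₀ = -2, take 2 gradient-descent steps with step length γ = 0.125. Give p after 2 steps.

-210

F′(p) = 8p³
p₁ = -2 − 0.125·(-64) = 6
p₂ = 6 − 0.125·1728 = -210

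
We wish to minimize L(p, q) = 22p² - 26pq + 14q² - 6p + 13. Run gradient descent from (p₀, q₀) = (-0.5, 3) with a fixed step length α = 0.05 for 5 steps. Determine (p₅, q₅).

∇L = (44p - 26q - 6, -26p + 28q)
Step 1: at (-0.5, 3), ∇L = (-106, 97) → (-0.5, 3) − 0.05·(-106, 97) = (4.8, -1.85)
Step 2: at (4.8, -1.85), ∇L = (253.3, -176.6) → (4.8, -1.85) − 0.05·(253.3, -176.6) = (-7.865, 6.98)
Step 3: at (-7.865, 6.98), ∇L = (-533.54, 399.93) → (-7.865, 6.98) − 0.05·(-533.54, 399.93) = (18.812, -13.0165)
Step 4: at (18.812, -13.0165), ∇L = (1160.157, -853.574) → (18.812, -13.0165) − 0.05·(1160.157, -853.574) = (-39.19585, 29.6622)
Step 5: at (-39.19585, 29.6622), ∇L = (-2501.8346, 1849.6337) → (-39.19585, 29.6622) − 0.05·(-2501.8346, 1849.6337) = (85.89588, -62.819485)

(85.89588, -62.819485)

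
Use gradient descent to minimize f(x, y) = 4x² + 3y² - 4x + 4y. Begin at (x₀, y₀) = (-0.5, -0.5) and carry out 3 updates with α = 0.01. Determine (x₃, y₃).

∇f = (8x - 4, 6y + 4)
Step 1: at (-0.5, -0.5), ∇f = (-8, 1) → (-0.5, -0.5) − 0.01·(-8, 1) = (-0.42, -0.51)
Step 2: at (-0.42, -0.51), ∇f = (-7.36, 0.94) → (-0.42, -0.51) − 0.01·(-7.36, 0.94) = (-0.3464, -0.5194)
Step 3: at (-0.3464, -0.5194), ∇f = (-6.7712, 0.8836) → (-0.3464, -0.5194) − 0.01·(-6.7712, 0.8836) = (-0.278688, -0.528236)

(-0.278688, -0.528236)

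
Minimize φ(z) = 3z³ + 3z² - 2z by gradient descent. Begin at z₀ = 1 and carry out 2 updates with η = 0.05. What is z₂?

0.289875

φ′(z) = 9z² + 6z - 2
z₁ = 1 − 0.05·13 = 0.35
z₂ = 0.35 − 0.05·1.2025 = 0.289875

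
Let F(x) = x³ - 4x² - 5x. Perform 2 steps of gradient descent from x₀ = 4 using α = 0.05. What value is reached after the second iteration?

F′(x) = 3x² - 8x - 5
Step 1: F′(4) = 11; x₁ = 4 − 0.05·11 = 3.45
Step 2: F′(3.45) = 3.1075; x₂ = 3.45 − 0.05·3.1075 = 3.294625

3.294625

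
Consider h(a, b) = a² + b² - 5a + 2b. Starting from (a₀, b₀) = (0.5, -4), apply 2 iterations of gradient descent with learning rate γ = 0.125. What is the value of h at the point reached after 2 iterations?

∇h = (2a - 5, 2b + 2)
(a₁, b₁) = (0.5, -4) − 0.125·(-4, -6) = (1, -3.25)
(a₂, b₂) = (1, -3.25) − 0.125·(-3, -4.5) = (1.375, -2.6875)
h(1.375, -2.6875) = -3.13671875

-3.13671875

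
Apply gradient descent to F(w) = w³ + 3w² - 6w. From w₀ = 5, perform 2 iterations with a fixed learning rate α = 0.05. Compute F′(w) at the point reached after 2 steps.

F′(w) = 3w² + 6w - 6
w₁ = 5 − 0.05·99 = 0.05
w₂ = 0.05 − 0.05·(-5.6925) = 0.334625
F′(w) at (0.334625) = -3.656328328125

-3.656328328125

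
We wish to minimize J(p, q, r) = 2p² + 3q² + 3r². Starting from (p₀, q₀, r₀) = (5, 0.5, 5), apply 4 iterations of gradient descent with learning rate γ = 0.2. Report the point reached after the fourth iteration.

∇J = (4p, 6q, 6r)
(p₁, q₁, r₁) = (5, 0.5, 5) − 0.2·(20, 3, 30) = (1, -0.1, -1)
(p₂, q₂, r₂) = (1, -0.1, -1) − 0.2·(4, -0.6, -6) = (0.2, 0.02, 0.2)
(p₃, q₃, r₃) = (0.2, 0.02, 0.2) − 0.2·(0.8, 0.12, 1.2) = (0.04, -0.004, -0.04)
(p₄, q₄, r₄) = (0.04, -0.004, -0.04) − 0.2·(0.16, -0.024, -0.24) = (0.008, 0.0008, 0.008)

(0.008, 0.0008, 0.008)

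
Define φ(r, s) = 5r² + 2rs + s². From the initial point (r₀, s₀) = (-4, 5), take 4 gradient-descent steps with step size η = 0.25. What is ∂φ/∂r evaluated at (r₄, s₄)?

∇φ = (10r + 2s, 2r + 2s)
(r₁, s₁) = (-4, 5) − 0.25·(-30, 2) = (3.5, 4.5)
(r₂, s₂) = (3.5, 4.5) − 0.25·(44, 16) = (-7.5, 0.5)
(r₃, s₃) = (-7.5, 0.5) − 0.25·(-74, -14) = (11, 4)
(r₄, s₄) = (11, 4) − 0.25·(118, 30) = (-18.5, -3.5)
∂φ/∂r at (-18.5, -3.5) = -192

-192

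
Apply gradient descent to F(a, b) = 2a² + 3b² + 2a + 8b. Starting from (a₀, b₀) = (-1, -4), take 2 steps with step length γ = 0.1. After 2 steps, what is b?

∇F = (4a + 2, 6b + 8)
Step 1: at (-1, -4), ∇F = (-2, -16) → (-1, -4) − 0.1·(-2, -16) = (-0.8, -2.4)
Step 2: at (-0.8, -2.4), ∇F = (-1.2, -6.4) → (-0.8, -2.4) − 0.1·(-1.2, -6.4) = (-0.68, -1.76)
b = -1.76

-1.76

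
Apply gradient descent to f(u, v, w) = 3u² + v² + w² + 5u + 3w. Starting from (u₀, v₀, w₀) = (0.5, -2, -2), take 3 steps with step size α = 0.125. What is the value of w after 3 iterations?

∇f = (6u + 5, 2v, 2w + 3)
(u₁, v₁, w₁) = (0.5, -2, -2) − 0.125·(8, -4, -1) = (-0.5, -1.5, -1.875)
(u₂, v₂, w₂) = (-0.5, -1.5, -1.875) − 0.125·(2, -3, -0.75) = (-0.75, -1.125, -1.78125)
(u₃, v₃, w₃) = (-0.75, -1.125, -1.78125) − 0.125·(0.5, -2.25, -0.5625) = (-0.8125, -0.84375, -1.7109375)
w = -1.7109375

-1.7109375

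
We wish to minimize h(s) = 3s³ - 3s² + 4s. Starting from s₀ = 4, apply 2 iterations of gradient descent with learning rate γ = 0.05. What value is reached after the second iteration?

h′(s) = 9s² - 6s + 4
s₁ = 4 − 0.05·124 = -2.2
s₂ = -2.2 − 0.05·60.76 = -5.238

-5.238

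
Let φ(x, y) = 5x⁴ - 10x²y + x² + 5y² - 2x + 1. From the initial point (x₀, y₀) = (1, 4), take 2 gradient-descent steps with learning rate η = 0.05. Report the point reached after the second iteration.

(-50.3, 9.25)

∇φ = (20x³ - 20xy + 2x - 2, -10x² + 10y)
(x₁, y₁) = (1, 4) − 0.05·(-60, 30) = (4, 2.5)
(x₂, y₂) = (4, 2.5) − 0.05·(1086, -135) = (-50.3, 9.25)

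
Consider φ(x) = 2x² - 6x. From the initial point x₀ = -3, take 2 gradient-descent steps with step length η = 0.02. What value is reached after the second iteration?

φ′(x) = 4x - 6
x₁ = -3 − 0.02·(-18) = -2.64
x₂ = -2.64 − 0.02·(-16.56) = -2.3088

-2.3088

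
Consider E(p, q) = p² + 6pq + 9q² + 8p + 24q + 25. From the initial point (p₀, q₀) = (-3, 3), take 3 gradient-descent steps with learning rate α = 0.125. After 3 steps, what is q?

∇E = (2p + 6q + 8, 6p + 18q + 24)
(p₁, q₁) = (-3, 3) − 0.125·(20, 60) = (-5.5, -4.5)
(p₂, q₂) = (-5.5, -4.5) − 0.125·(-30, -90) = (-1.75, 6.75)
(p₃, q₃) = (-1.75, 6.75) − 0.125·(45, 135) = (-7.375, -10.125)
q = -10.125

-10.125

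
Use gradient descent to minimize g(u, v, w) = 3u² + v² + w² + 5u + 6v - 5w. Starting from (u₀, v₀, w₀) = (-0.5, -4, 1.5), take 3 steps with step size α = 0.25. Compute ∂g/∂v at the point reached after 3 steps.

-0.25

∇g = (6u + 5, 2v + 6, 2w - 5)
Step 1: at (-0.5, -4, 1.5), ∇g = (2, -2, -2) → (-0.5, -4, 1.5) − 0.25·(2, -2, -2) = (-1, -3.5, 2)
Step 2: at (-1, -3.5, 2), ∇g = (-1, -1, -1) → (-1, -3.5, 2) − 0.25·(-1, -1, -1) = (-0.75, -3.25, 2.25)
Step 3: at (-0.75, -3.25, 2.25), ∇g = (0.5, -0.5, -0.5) → (-0.75, -3.25, 2.25) − 0.25·(0.5, -0.5, -0.5) = (-0.875, -3.125, 2.375)
∂g/∂v at (-0.875, -3.125, 2.375) = -0.25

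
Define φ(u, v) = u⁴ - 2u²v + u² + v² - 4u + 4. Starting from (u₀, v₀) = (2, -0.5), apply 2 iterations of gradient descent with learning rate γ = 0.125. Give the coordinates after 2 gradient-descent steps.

(5.65625, 2.03125)

∇φ = (4u³ - 4uv + 2u - 4, -2u² + 2v)
Step 1: at (2, -0.5), ∇φ = (36, -9) → (2, -0.5) − 0.125·(36, -9) = (-2.5, 0.625)
Step 2: at (-2.5, 0.625), ∇φ = (-65.25, -11.25) → (-2.5, 0.625) − 0.125·(-65.25, -11.25) = (5.65625, 2.03125)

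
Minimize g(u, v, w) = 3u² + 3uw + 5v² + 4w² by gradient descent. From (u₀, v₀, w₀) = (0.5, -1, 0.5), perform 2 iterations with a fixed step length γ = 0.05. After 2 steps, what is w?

0.09375

∇g = (6u + 3w, 10v, 3u + 8w)
Step 1: at (0.5, -1, 0.5), ∇g = (4.5, -10, 5.5) → (0.5, -1, 0.5) − 0.05·(4.5, -10, 5.5) = (0.275, -0.5, 0.225)
Step 2: at (0.275, -0.5, 0.225), ∇g = (2.325, -5, 2.625) → (0.275, -0.5, 0.225) − 0.05·(2.325, -5, 2.625) = (0.15875, -0.25, 0.09375)
w = 0.09375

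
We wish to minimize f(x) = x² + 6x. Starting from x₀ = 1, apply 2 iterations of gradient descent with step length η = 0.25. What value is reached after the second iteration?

f′(x) = 2x + 6
x₁ = 1 − 0.25·8 = -1
x₂ = -1 − 0.25·4 = -2

-2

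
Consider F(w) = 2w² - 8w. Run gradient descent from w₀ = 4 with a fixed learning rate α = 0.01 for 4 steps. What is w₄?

3.69869312

F′(w) = 4w - 8
w₁ = 4 − 0.01·8 = 3.92
w₂ = 3.92 − 0.01·7.68 = 3.8432
w₃ = 3.8432 − 0.01·7.3728 = 3.769472
w₄ = 3.769472 − 0.01·7.077888 = 3.69869312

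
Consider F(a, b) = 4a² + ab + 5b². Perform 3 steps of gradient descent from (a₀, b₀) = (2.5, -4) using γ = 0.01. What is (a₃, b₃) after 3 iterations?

(2.046785, -2.9792005)

∇F = (8a + b, a + 10b)
Step 1: at (2.5, -4), ∇F = (16, -37.5) → (2.5, -4) − 0.01·(16, -37.5) = (2.34, -3.625)
Step 2: at (2.34, -3.625), ∇F = (15.095, -33.91) → (2.34, -3.625) − 0.01·(15.095, -33.91) = (2.18905, -3.2859)
Step 3: at (2.18905, -3.2859), ∇F = (14.2265, -30.66995) → (2.18905, -3.2859) − 0.01·(14.2265, -30.66995) = (2.046785, -2.9792005)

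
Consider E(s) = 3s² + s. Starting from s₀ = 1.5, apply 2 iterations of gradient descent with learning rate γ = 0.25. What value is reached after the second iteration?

E′(s) = 6s + 1
Step 1: E′(1.5) = 10; s₁ = 1.5 − 0.25·10 = -1
Step 2: E′(-1) = -5; s₂ = -1 − 0.25·(-5) = 0.25

0.25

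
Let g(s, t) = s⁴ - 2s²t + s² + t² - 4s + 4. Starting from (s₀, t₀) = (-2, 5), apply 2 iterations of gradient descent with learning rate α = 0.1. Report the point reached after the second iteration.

∇g = (4s³ - 4st + 2s - 4, -2s² + 2t)
(s₁, t₁) = (-2, 5) − 0.1·(0, 2) = (-2, 4.8)
(s₂, t₂) = (-2, 4.8) − 0.1·(-1.6, 1.6) = (-1.84, 4.64)

(-1.84, 4.64)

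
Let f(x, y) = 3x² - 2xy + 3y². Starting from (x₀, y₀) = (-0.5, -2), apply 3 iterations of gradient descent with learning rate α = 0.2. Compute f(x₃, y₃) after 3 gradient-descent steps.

0.210352

∇f = (6x - 2y, -2x + 6y)
(x₁, y₁) = (-0.5, -2) − 0.2·(1, -11) = (-0.7, 0.2)
(x₂, y₂) = (-0.7, 0.2) − 0.2·(-4.6, 2.6) = (0.22, -0.32)
(x₃, y₃) = (0.22, -0.32) − 0.2·(1.96, -2.36) = (-0.172, 0.152)
f(-0.172, 0.152) = 0.210352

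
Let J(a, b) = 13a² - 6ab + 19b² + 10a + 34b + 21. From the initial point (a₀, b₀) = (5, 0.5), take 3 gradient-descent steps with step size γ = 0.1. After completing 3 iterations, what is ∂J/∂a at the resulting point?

-646.76

∇J = (26a - 6b + 10, -6a + 38b + 34)
(a₁, b₁) = (5, 0.5) − 0.1·(137, 23) = (-8.7, -1.8)
(a₂, b₂) = (-8.7, -1.8) − 0.1·(-205.4, 17.8) = (11.84, -3.58)
(a₃, b₃) = (11.84, -3.58) − 0.1·(339.32, -173.08) = (-22.092, 13.728)
∂J/∂a at (-22.092, 13.728) = -646.76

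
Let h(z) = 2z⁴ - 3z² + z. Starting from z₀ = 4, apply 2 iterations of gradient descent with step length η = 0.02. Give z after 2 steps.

24.40248832

h′(z) = 8z³ - 6z + 1
Step 1: h′(4) = 489; z₁ = 4 − 0.02·489 = -5.78
Step 2: h′(-5.78) = -1509.124416; z₂ = -5.78 − 0.02·(-1509.124416) = 24.40248832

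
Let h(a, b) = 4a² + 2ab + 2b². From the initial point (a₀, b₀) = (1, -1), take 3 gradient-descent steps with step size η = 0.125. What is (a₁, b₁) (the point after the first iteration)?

(0.25, -0.75)

∇h = (8a + 2b, 2a + 4b)
Step 1: at (1, -1), ∇h = (6, -2) → (1, -1) − 0.125·(6, -2) = (0.25, -0.75)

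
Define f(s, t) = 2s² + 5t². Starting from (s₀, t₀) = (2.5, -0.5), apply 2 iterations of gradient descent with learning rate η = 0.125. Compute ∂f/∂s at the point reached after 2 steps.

2.5

∇f = (4s, 10t)
Step 1: at (2.5, -0.5), ∇f = (10, -5) → (2.5, -0.5) − 0.125·(10, -5) = (1.25, 0.125)
Step 2: at (1.25, 0.125), ∇f = (5, 1.25) → (1.25, 0.125) − 0.125·(5, 1.25) = (0.625, -0.03125)
∂f/∂s at (0.625, -0.03125) = 2.5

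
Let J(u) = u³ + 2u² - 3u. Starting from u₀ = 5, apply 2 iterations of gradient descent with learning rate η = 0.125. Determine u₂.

-18.71875

J′(u) = 3u² + 4u - 3
Step 1: J′(5) = 92; u₁ = 5 − 0.125·92 = -6.5
Step 2: J′(-6.5) = 97.75; u₂ = -6.5 − 0.125·97.75 = -18.71875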